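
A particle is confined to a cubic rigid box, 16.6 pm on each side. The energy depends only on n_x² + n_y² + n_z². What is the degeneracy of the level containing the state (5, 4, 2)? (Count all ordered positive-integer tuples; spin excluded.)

The level has n_x² + n_y² + n_z² = 45. The ordered positive-integer solutions are (2, 4, 5), (2, 5, 4), (4, 2, 5), (4, 5, 2), (5, 2, 4), (5, 4, 2).
That gives 6 states.

degeneracy = 6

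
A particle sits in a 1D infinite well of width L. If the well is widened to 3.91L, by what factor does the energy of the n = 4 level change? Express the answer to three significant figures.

0.0654

E_n ∝ 1/L², so the energy scales by 1/3.91² = 0.0654.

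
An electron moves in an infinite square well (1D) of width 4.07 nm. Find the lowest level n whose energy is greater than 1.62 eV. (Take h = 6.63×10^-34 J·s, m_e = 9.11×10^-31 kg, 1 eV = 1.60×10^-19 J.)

E_1 = h²/(8m_eL²) = 3.641×10^-21 J = 0.02276 eV.
Need n² > 1.62/0.02276 = 71.18, i.e. n > 8.437.
The smallest integer satisfying this is n = 9.

n = 9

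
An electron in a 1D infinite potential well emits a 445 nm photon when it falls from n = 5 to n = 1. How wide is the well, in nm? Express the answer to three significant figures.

The photon carries ΔE = hc/λ = 6.626×10^-34·2.998×10^8/4.45×10^-7 m = 4.464×10^-19 J.
Since ΔE = (5² − 1²)E_1, E_1 = 1.860×10^-20 J, and L = h/√(8m_eE_1) = 1.80×10^-9 m = 1.80 nm.

L = 1.80 nm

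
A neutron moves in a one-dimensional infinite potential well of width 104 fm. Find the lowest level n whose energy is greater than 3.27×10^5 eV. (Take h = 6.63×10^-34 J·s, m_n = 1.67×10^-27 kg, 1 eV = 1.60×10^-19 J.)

n = 5

E_1 = h²/(8m_nL²) = 3.042×10^-15 J = 1.901×10^4 eV.
Need n² > 3.27×10^5/1.901×10^4 = 17.20, i.e. n > 4.147.
The smallest integer satisfying this is n = 5.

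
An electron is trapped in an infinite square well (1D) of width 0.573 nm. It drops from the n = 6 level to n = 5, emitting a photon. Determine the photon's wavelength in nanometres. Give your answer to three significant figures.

λ = 98.4 nm

E_1 = h²/(8m_eL²) = 1.835×10^-19 J, so ΔE = (6² − 5²)E_1 = 2.019×10^-18 J.
λ = hc/ΔE = (6.626×10^-34·2.998×10^8)/2.019×10^-18 = 9.84×10^-8 m = 98.4 nm.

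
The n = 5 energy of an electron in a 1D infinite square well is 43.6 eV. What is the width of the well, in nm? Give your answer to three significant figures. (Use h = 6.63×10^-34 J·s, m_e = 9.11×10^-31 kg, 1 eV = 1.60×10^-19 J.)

From E_n = n²h²/(8m_eL²), L = n·h/√(8m_eE_n).
E_5 = 43.6 eV = 6.976×10^-18 J, so L = 5·6.63×10^-34/√(8·9.11×10^-31·6.976×10^-18) = 4.65×10^-10 m = 0.465 nm.

L = 0.465 nm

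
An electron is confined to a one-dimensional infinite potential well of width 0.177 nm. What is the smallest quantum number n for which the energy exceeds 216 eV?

E_1 = h²/(8m_eL²) = 1.923×10^-18 J = 12.00 eV.
Need n² > 216/12.00 = 18.00, i.e. n > 4.243.
The smallest integer satisfying this is n = 5.

n = 5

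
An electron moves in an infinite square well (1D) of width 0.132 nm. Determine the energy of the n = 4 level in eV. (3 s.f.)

For an infinite well E_n = n²h²/(8m_eL²), so E_1 = h²/(8m_eL²) = (6.626×10^-34)²/(8·9.109×10^-31·(1.32×10^-10 m)²) = 3.458×10^-18 J.
Then E_4 = 4²·E_1 = 16·3.458×10^-18 J = 5.533×10^-17 J.
Converting, E_4 = 5.533×10^-17 J / (1.602×10^-19 J/eV) = 345 eV.

E_4 = 345 eV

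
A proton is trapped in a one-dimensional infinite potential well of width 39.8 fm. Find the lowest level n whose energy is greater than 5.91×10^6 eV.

E_1 = h²/(8m_pL²) = 2.071×10^-14 J = 1.293×10^5 eV.
Need n² > 5.91×10^6/1.293×10^5 = 45.71, i.e. n > 6.761.
The smallest integer satisfying this is n = 7.

n = 7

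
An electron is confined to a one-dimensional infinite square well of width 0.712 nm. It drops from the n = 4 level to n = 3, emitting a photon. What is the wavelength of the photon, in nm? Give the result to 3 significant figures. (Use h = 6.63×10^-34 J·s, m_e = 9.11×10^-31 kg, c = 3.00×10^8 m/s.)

λ = 239 nm

E_1 = h²/(8m_eL²) = 1.190×10^-19 J, so ΔE = (4² − 3²)E_1 = 8.330×10^-19 J.
λ = hc/ΔE = (6.63×10^-34·3.00×10^8)/8.330×10^-19 = 2.39×10^-7 m = 239 nm.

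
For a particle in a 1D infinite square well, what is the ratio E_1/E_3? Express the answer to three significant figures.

E_n ∝ n², so E_1/E_3 = 1²/3² = 1/9 = 0.111.

0.111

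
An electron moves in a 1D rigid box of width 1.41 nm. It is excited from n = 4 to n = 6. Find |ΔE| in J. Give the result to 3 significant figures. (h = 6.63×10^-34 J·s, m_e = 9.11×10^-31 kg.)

|ΔE| = 6.07×10^-19 J

E_1 = h²/(8m_eL²) = 3.034×10^-20 J.
|ΔE| = |4² − 6²|·E_1 = 20·3.034×10^-20 J = 6.07×10^-19 J.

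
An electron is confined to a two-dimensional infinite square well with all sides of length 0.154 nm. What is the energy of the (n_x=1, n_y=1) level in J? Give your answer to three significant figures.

E = 5.08×10^-18 J

For a 2D rectangular well E = (h²/8m_e)·Σ n_i²/L_i² = (6.626×10^-34)²/(8·9.109×10^-31) · [1²/(0.154 nm)² + 1²/(0.154 nm)²].
Evaluating gives E = 5.08×10^-18 J.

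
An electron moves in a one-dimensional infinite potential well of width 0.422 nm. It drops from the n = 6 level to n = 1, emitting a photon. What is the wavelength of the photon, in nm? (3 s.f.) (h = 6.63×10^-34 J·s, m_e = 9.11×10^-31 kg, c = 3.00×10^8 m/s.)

λ = 16.8 nm

E_1 = h²/(8m_eL²) = 3.387×10^-19 J, so ΔE = (6² − 1²)E_1 = 1.185×10^-17 J.
λ = hc/ΔE = (6.63×10^-34·3.00×10^8)/1.185×10^-17 = 1.68×10^-8 m = 16.8 nm.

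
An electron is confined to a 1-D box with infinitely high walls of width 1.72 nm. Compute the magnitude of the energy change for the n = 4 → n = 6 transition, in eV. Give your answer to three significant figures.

|ΔE| = 2.54 eV

E_1 = h²/(8m_eL²) = 2.037×10^-20 J.
|ΔE| = |4² − 6²|·E_1 = 20·2.037×10^-20 J = 4.074×10^-19 J = 2.54 eV.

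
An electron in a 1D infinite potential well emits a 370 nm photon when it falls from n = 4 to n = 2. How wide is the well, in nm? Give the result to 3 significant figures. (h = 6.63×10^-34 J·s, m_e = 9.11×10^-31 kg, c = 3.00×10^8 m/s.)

The photon carries ΔE = hc/λ = 6.63×10^-34·3.00×10^8/3.70×10^-7 m = 5.376×10^-19 J.
Since ΔE = (4² − 2²)E_1, E_1 = 4.480×10^-20 J, and L = h/√(8m_eE_1) = 1.16×10^-9 m = 1.16 nm.

L = 1.16 nm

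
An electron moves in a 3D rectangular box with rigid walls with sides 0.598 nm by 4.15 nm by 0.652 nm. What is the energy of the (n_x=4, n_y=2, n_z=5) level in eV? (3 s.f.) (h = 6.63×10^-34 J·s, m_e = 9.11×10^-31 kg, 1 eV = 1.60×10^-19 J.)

E = 39.1 eV

For a 3D rectangular well E = (h²/8m_e)·Σ n_i²/L_i² = (6.63×10^-34)²/(8·9.11×10^-31) · [4²/(0.598 nm)² + 2²/(4.15 nm)² + 5²/(0.652 nm)²].
Evaluating gives E = 6.260×10^-18 J = 39.1 eV.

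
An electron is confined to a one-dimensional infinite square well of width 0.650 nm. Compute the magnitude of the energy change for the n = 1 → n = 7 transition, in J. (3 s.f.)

|ΔE| = 6.84×10^-18 J

E_1 = h²/(8m_eL²) = 1.426×10^-19 J.
|ΔE| = |1² − 7²|·E_1 = 48·1.426×10^-19 J = 6.84×10^-18 J.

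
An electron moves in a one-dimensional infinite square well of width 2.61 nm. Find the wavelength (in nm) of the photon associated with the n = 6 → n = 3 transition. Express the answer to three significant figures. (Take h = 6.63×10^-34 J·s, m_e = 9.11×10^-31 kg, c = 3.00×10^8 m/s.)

λ = 832 nm

E_1 = h²/(8m_eL²) = 8.854×10^-21 J, so ΔE = (6² − 3²)E_1 = 2.391×10^-19 J.
λ = hc/ΔE = (6.63×10^-34·3.00×10^8)/2.391×10^-19 = 8.32×10^-7 m = 832 nm.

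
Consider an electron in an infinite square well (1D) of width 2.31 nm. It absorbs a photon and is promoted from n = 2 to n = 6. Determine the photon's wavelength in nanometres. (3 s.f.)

E_1 = h²/(8m_eL²) = 1.129×10^-20 J, so ΔE = (6² − 2²)E_1 = 3.613×10^-19 J.
λ = hc/ΔE = (6.626×10^-34·2.998×10^8)/3.613×10^-19 = 5.50×10^-7 m = 550 nm.

λ = 550 nm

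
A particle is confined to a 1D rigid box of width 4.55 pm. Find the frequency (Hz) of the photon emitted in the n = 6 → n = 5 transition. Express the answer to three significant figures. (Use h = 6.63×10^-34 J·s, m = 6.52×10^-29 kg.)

E_1 = h²/(8mL²) = 4.071×10^-17 J and ΔE = (6² − 5²)E_1 = 4.478×10^-16 J.
f = ΔE/h = 4.478×10^-16/6.63×10^-34 = 6.75×10^17 Hz.

f = 6.75×10^17 Hz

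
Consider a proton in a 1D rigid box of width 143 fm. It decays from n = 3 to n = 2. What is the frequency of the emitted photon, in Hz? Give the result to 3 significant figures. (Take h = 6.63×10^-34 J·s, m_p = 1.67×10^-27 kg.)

E_1 = h²/(8m_pL²) = 1.609×10^-15 J and ΔE = (3² − 2²)E_1 = 8.045×10^-15 J.
f = ΔE/h = 8.045×10^-15/6.63×10^-34 = 1.21×10^19 Hz.

f = 1.21×10^19 Hz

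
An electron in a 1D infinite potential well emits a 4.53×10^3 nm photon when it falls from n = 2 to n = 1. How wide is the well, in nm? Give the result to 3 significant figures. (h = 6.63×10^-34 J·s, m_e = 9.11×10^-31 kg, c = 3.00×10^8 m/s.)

The photon carries ΔE = hc/λ = 6.63×10^-34·3.00×10^8/4.53×10^-6 m = 4.391×10^-20 J.
Since ΔE = (2² − 1²)E_1, E_1 = 1.464×10^-20 J, and L = h/√(8m_eE_1) = 2.03×10^-9 m = 2.03 nm.

L = 2.03 nm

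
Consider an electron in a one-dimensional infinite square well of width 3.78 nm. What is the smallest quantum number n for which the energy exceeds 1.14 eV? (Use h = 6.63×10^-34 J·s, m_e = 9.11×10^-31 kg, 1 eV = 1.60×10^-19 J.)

E_1 = h²/(8m_eL²) = 4.221×10^-21 J = 0.02638 eV.
Need n² > 1.14/0.02638 = 43.21, i.e. n > 6.573.
The smallest integer satisfying this is n = 7.

n = 7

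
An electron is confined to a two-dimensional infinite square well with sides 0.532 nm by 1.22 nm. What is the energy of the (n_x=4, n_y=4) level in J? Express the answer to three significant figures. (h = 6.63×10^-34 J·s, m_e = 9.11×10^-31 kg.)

For a 2D rectangular well E = (h²/8m_e)·Σ n_i²/L_i² = (6.63×10^-34)²/(8·9.11×10^-31) · [4²/(0.532 nm)² + 4²/(1.22 nm)²].
Evaluating gives E = 4.06×10^-18 J.

E = 4.06×10^-18 J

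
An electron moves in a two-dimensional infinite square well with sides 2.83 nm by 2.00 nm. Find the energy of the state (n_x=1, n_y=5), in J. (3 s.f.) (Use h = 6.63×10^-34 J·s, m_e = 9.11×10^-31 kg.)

E = 3.84×10^-19 J

For a 2D rectangular well E = (h²/8m_e)·Σ n_i²/L_i² = (6.63×10^-34)²/(8·9.11×10^-31) · [1²/(2.83 nm)² + 5²/(2.00 nm)²].
Evaluating gives E = 3.84×10^-19 J.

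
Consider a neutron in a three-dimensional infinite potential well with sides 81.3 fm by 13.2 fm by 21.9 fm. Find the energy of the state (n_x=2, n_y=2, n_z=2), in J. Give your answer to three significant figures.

E = 1.05×10^-12 J

For a 3D rectangular well E = (h²/8m_n)·Σ n_i²/L_i² = (6.626×10^-34)²/(8·1.675×10^-27) · [2²/(81.3 fm)² + 2²/(13.2 fm)² + 2²/(21.9 fm)²].
Evaluating gives E = 1.05×10^-12 J.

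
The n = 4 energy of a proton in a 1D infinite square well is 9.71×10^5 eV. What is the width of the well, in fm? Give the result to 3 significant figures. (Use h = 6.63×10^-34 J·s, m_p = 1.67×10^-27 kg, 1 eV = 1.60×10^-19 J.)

From E_n = n²h²/(8m_pL²), L = n·h/√(8m_pE_n).
E_4 = 9.71×10^5 eV = 1.554×10^-13 J, so L = 4·6.63×10^-34/√(8·1.67×10^-27·1.554×10^-13) = 5.82×10^-14 m = 58.2 fm.

L = 58.2 fm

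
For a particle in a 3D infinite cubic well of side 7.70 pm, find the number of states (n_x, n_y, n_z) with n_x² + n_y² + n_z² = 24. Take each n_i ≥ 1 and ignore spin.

degeneracy = 3

The level has n_x² + n_y² + n_z² = 24. The ordered positive-integer solutions are (2, 2, 4), (2, 4, 2), (4, 2, 2).
That gives 3 states.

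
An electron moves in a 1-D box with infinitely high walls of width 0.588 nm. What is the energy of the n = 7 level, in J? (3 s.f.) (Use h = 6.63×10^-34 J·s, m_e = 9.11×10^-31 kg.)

E_7 = 8.55×10^-18 J

For an infinite well E_n = n²h²/(8m_eL²), so E_1 = h²/(8m_eL²) = (6.63×10^-34)²/(8·9.11×10^-31·(5.88×10^-10 m)²) = 1.744×10^-19 J.
Then E_7 = 7²·E_1 = 49·1.744×10^-19 J = 8.55×10^-18 J.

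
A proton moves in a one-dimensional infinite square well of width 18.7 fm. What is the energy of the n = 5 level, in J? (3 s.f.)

For an infinite well E_n = n²h²/(8m_pL²), so E_1 = h²/(8m_pL²) = (6.626×10^-34)²/(8·1.673×10^-27·(1.87×10^-14 m)²) = 9.381×10^-14 J.
Then E_5 = 5²·E_1 = 25·9.381×10^-14 J = 2.35×10^-12 J.

E_5 = 2.35×10^-12 J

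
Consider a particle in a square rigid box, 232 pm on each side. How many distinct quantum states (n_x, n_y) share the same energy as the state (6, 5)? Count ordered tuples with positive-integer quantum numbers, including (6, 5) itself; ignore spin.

degeneracy = 2

The level has n_x² + n_y² = 61. The ordered positive-integer solutions are (5, 6), (6, 5).
That gives 2 states.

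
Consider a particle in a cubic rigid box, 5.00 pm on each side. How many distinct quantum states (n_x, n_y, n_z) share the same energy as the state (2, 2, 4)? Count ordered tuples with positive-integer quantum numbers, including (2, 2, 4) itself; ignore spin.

The level has n_x² + n_y² + n_z² = 24. The ordered positive-integer solutions are (2, 2, 4), (2, 4, 2), (4, 2, 2).
That gives 3 states.

degeneracy = 3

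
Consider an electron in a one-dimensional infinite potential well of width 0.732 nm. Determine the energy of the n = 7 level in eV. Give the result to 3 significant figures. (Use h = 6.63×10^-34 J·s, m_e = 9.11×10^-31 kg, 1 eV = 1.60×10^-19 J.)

For an infinite well E_n = n²h²/(8m_eL²), so E_1 = h²/(8m_eL²) = (6.63×10^-34)²/(8·9.11×10^-31·(7.32×10^-10 m)²) = 1.126×10^-19 J.
Then E_7 = 7²·E_1 = 49·1.126×10^-19 J = 5.517×10^-18 J.
Converting, E_7 = 5.517×10^-18 J / (1.60×10^-19 J/eV) = 34.5 eV.

E_7 = 34.5 eV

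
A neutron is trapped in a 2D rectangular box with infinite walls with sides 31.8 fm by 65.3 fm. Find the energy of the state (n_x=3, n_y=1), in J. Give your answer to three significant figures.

For a 2D rectangular well E = (h²/8m_n)·Σ n_i²/L_i² = (6.626×10^-34)²/(8·1.675×10^-27) · [3²/(31.8 fm)² + 1²/(65.3 fm)²].
Evaluating gives E = 2.99×10^-13 J.

E = 2.99×10^-13 J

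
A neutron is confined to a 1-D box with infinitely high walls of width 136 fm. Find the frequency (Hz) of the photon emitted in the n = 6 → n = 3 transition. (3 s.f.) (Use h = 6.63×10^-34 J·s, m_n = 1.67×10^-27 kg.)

E_1 = h²/(8m_nL²) = 1.779×10^-15 J and ΔE = (6² − 3²)E_1 = 4.803×10^-14 J.
f = ΔE/h = 4.803×10^-14/6.63×10^-34 = 7.24×10^19 Hz.

f = 7.24×10^19 Hz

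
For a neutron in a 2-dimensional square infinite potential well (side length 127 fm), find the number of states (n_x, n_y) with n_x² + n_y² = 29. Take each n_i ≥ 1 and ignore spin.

The level has n_x² + n_y² = 29. The ordered positive-integer solutions are (2, 5), (5, 2).
That gives 2 states.

degeneracy = 2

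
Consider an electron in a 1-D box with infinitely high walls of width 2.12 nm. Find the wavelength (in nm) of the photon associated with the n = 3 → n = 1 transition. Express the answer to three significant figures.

E_1 = h²/(8m_eL²) = 1.341×10^-20 J, so ΔE = (3² − 1²)E_1 = 1.073×10^-19 J.
λ = hc/ΔE = (6.626×10^-34·2.998×10^8)/1.073×10^-19 = 1.85×10^-6 m = 1.85×10^3 nm.

λ = 1.85×10^3 nm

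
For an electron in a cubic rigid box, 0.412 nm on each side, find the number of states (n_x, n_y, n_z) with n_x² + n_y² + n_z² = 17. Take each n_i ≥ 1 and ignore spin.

degeneracy = 3

The level has n_x² + n_y² + n_z² = 17. The ordered positive-integer solutions are (2, 2, 3), (2, 3, 2), (3, 2, 2).
That gives 3 states.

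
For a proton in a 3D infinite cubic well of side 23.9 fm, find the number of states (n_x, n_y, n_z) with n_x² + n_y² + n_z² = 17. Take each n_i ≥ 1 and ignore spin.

The level has n_x² + n_y² + n_z² = 17. The ordered positive-integer solutions are (2, 2, 3), (2, 3, 2), (3, 2, 2).
That gives 3 states.

degeneracy = 3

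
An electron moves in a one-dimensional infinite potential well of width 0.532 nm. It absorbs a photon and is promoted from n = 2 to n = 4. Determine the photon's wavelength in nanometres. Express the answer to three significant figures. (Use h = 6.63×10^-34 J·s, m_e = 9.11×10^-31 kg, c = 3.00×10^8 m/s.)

E_1 = h²/(8m_eL²) = 2.131×10^-19 J, so ΔE = (4² − 2²)E_1 = 2.557×10^-18 J.
λ = hc/ΔE = (6.63×10^-34·3.00×10^8)/2.557×10^-18 = 7.78×10^-8 m = 77.8 nm.

λ = 77.8 nm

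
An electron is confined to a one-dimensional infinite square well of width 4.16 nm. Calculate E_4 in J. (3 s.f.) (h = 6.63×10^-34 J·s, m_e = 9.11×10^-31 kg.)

E_4 = 5.58×10^-20 J

For an infinite well E_n = n²h²/(8m_eL²), so E_1 = h²/(8m_eL²) = (6.63×10^-34)²/(8·9.11×10^-31·(4.16×10^-9 m)²) = 3.485×10^-21 J.
Then E_4 = 4²·E_1 = 16·3.485×10^-21 J = 5.58×10^-20 J.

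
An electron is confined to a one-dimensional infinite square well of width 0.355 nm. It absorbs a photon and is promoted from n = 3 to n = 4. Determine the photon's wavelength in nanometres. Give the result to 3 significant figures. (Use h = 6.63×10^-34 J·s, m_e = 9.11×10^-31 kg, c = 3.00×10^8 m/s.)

E_1 = h²/(8m_eL²) = 4.786×10^-19 J, so ΔE = (4² − 3²)E_1 = 3.350×10^-18 J.
λ = hc/ΔE = (6.63×10^-34·3.00×10^8)/3.350×10^-18 = 5.94×10^-8 m = 59.4 nm.

λ = 59.4 nm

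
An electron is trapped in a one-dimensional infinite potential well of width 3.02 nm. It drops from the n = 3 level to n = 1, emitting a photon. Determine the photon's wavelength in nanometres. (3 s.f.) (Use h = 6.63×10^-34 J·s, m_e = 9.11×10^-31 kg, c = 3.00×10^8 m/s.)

λ = 3.76×10^3 nm

E_1 = h²/(8m_eL²) = 6.613×10^-21 J, so ΔE = (3² − 1²)E_1 = 5.290×10^-20 J.
λ = hc/ΔE = (6.63×10^-34·3.00×10^8)/5.290×10^-20 = 3.76×10^-6 m = 3.76×10^3 nm.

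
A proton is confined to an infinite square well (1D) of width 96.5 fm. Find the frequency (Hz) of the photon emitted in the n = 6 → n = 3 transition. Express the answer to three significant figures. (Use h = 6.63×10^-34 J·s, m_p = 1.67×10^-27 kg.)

f = 1.44×10^20 Hz

E_1 = h²/(8m_pL²) = 3.533×10^-15 J and ΔE = (6² − 3²)E_1 = 9.539×10^-14 J.
f = ΔE/h = 9.539×10^-14/6.63×10^-34 = 1.44×10^20 Hz.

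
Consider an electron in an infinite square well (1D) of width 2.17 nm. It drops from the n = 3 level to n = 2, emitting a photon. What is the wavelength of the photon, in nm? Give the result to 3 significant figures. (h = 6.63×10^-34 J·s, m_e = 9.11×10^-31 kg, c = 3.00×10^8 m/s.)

E_1 = h²/(8m_eL²) = 1.281×10^-20 J, so ΔE = (3² − 2²)E_1 = 6.405×10^-20 J.
λ = hc/ΔE = (6.63×10^-34·3.00×10^8)/6.405×10^-20 = 3.11×10^-6 m = 3.11×10^3 nm.

λ = 3.11×10^3 nm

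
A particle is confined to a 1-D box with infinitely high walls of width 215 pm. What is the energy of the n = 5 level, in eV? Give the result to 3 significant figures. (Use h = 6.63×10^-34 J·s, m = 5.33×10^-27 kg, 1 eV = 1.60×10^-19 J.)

E_5 = 0.0348 eV

For an infinite well E_n = n²h²/(8mL²), so E_1 = h²/(8mL²) = (6.63×10^-34)²/(8·5.33×10^-27·(2.15×10^-10 m)²) = 2.230×10^-22 J.
Then E_5 = 5²·E_1 = 25·2.230×10^-22 J = 5.575×10^-21 J.
Converting, E_5 = 5.575×10^-21 J / (1.60×10^-19 J/eV) = 0.0348 eV.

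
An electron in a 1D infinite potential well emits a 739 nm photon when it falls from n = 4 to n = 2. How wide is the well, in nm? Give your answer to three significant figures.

The photon carries ΔE = hc/λ = 6.626×10^-34·2.998×10^8/7.39×10^-7 m = 2.688×10^-19 J.
Since ΔE = (4² − 2²)E_1, E_1 = 2.240×10^-20 J, and L = h/√(8m_eE_1) = 1.64×10^-9 m = 1.64 nm.

L = 1.64 nm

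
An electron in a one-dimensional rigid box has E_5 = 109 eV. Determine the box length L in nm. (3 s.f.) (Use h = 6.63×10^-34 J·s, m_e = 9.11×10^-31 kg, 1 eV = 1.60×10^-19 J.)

From E_n = n²h²/(8m_eL²), L = n·h/√(8m_eE_n).
E_5 = 109 eV = 1.744×10^-17 J, so L = 5·6.63×10^-34/√(8·9.11×10^-31·1.744×10^-17) = 2.94×10^-10 m = 0.294 nm.

L = 0.294 nm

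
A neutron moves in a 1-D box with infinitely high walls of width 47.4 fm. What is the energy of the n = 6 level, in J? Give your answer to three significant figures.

E_6 = 5.25×10^-13 J

For an infinite well E_n = n²h²/(8m_nL²), so E_1 = h²/(8m_nL²) = (6.626×10^-34)²/(8·1.675×10^-27·(4.74×10^-14 m)²) = 1.458×10^-14 J.
Then E_6 = 6²·E_1 = 36·1.458×10^-14 J = 5.25×10^-13 J.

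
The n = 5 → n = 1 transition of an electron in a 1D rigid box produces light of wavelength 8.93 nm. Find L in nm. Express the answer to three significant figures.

L = 0.255 nm

The photon carries ΔE = hc/λ = 6.626×10^-34·2.998×10^8/8.93×10^-9 m = 2.224×10^-17 J.
Since ΔE = (5² − 1²)E_1, E_1 = 9.267×10^-19 J, and L = h/√(8m_eE_1) = 2.55×10^-10 m = 0.255 nm.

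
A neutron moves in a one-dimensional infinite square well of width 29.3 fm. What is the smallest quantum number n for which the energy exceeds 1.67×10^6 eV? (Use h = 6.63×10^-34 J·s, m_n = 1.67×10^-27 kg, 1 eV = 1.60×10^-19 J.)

E_1 = h²/(8m_nL²) = 3.833×10^-14 J = 2.396×10^5 eV.
Need n² > 1.67×10^6/2.396×10^5 = 6.970, i.e. n > 2.640.
The smallest integer satisfying this is n = 3.

n = 3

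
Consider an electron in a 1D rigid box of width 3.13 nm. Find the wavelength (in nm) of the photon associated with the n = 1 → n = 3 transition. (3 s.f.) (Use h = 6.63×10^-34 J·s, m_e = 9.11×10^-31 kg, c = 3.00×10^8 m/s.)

E_1 = h²/(8m_eL²) = 6.156×10^-21 J, so ΔE = (3² − 1²)E_1 = 4.925×10^-20 J.
λ = hc/ΔE = (6.63×10^-34·3.00×10^8)/4.925×10^-20 = 4.04×10^-6 m = 4.04×10^3 nm.

λ = 4.04×10^3 nm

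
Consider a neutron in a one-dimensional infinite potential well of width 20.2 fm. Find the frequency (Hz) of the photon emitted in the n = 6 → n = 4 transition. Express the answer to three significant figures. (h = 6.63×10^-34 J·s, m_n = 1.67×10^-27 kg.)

f = 2.43×10^21 Hz

E_1 = h²/(8m_nL²) = 8.063×10^-14 J and ΔE = (6² − 4²)E_1 = 1.613×10^-12 J.
f = ΔE/h = 1.613×10^-12/6.63×10^-34 = 2.43×10^21 Hz.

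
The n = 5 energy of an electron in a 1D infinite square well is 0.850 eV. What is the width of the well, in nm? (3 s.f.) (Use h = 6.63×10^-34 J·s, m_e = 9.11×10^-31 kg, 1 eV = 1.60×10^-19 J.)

From E_n = n²h²/(8m_eL²), L = n·h/√(8m_eE_n).
E_5 = 0.850 eV = 1.360×10^-19 J, so L = 5·6.63×10^-34/√(8·9.11×10^-31·1.360×10^-19) = 3.33×10^-9 m = 3.33 nm.

L = 3.33 nm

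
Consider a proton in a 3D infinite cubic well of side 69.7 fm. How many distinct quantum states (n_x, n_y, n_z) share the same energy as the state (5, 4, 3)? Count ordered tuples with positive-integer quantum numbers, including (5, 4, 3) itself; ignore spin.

The level has n_x² + n_y² + n_z² = 50. The ordered positive-integer solutions are (3, 4, 5), (3, 5, 4), (4, 3, 5), (4, 5, 3), (5, 3, 4), (5, 4, 3).
That gives 6 states.

degeneracy = 6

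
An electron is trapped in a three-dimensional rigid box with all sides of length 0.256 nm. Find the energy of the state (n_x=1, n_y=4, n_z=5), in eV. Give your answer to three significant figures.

For a 3D rectangular well E = (h²/8m_e)·Σ n_i²/L_i² = (6.626×10^-34)²/(8·9.109×10^-31) · [1²/(0.256 nm)² + 4²/(0.256 nm)² + 5²/(0.256 nm)²].
Evaluating gives E = 3.861×10^-17 J = 241 eV.

E = 241 eV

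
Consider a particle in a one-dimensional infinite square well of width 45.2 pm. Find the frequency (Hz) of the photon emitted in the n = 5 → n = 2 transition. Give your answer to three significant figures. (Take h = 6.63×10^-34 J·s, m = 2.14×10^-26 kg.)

f = 3.98×10^13 Hz

E_1 = h²/(8mL²) = 1.257×10^-21 J and ΔE = (5² − 2²)E_1 = 2.640×10^-20 J.
f = ΔE/h = 2.640×10^-20/6.63×10^-34 = 3.98×10^13 Hz.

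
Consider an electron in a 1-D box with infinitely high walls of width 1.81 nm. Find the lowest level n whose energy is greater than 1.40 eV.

n = 4

E_1 = h²/(8m_eL²) = 1.839×10^-20 J = 0.1148 eV.
Need n² > 1.40/0.1148 = 12.20, i.e. n > 3.493.
The smallest integer satisfying this is n = 4.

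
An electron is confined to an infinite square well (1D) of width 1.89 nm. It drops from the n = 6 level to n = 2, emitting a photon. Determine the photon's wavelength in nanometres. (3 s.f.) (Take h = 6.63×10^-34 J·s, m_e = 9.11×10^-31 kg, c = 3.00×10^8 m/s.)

E_1 = h²/(8m_eL²) = 1.688×10^-20 J, so ΔE = (6² − 2²)E_1 = 5.402×10^-19 J.
λ = hc/ΔE = (6.63×10^-34·3.00×10^8)/5.402×10^-19 = 3.68×10^-7 m = 368 nm.

λ = 368 nm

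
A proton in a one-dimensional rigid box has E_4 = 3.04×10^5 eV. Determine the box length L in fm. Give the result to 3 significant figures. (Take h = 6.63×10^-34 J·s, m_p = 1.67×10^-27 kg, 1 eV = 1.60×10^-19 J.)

L = 104 fm

From E_n = n²h²/(8m_pL²), L = n·h/√(8m_pE_n).
E_4 = 3.04×10^5 eV = 4.864×10^-14 J, so L = 4·6.63×10^-34/√(8·1.67×10^-27·4.864×10^-14) = 1.04×10^-13 m = 104 fm.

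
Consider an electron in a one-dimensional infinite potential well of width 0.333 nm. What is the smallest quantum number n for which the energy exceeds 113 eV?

n = 6

E_1 = h²/(8m_eL²) = 5.433×10^-19 J = 3.391 eV.
Need n² > 113/3.391 = 33.32, i.e. n > 5.772.
The smallest integer satisfying this is n = 6.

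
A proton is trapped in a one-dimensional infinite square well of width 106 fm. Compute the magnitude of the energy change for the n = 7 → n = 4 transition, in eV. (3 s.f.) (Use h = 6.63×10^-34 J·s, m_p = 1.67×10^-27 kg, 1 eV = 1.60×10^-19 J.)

E_1 = h²/(8m_pL²) = 2.928×10^-15 J.
|ΔE| = |7² − 4²|·E_1 = 33·2.928×10^-15 J = 9.662×10^-14 J = 6.04×10^5 eV.

|ΔE| = 6.04×10^5 eV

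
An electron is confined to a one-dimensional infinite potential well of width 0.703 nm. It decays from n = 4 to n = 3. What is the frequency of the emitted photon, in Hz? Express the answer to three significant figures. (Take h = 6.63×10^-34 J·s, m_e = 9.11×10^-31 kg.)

E_1 = h²/(8m_eL²) = 1.220×10^-19 J and ΔE = (4² − 3²)E_1 = 8.540×10^-19 J.
f = ΔE/h = 8.540×10^-19/6.63×10^-34 = 1.29×10^15 Hz.

f = 1.29×10^15 Hz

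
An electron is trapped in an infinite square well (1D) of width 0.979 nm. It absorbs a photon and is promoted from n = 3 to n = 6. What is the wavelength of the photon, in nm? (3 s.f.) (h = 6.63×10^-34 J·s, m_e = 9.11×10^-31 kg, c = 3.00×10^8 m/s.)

λ = 117 nm

E_1 = h²/(8m_eL²) = 6.293×10^-20 J, so ΔE = (6² − 3²)E_1 = 1.699×10^-18 J.
λ = hc/ΔE = (6.63×10^-34·3.00×10^8)/1.699×10^-18 = 1.17×10^-7 m = 117 nm.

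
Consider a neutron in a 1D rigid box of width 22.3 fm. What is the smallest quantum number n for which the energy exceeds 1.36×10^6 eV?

n = 2

E_1 = h²/(8m_nL²) = 6.589×10^-14 J = 4.113×10^5 eV.
Need n² > 1.36×10^6/4.113×10^5 = 3.307, i.e. n > 1.819.
The smallest integer satisfying this is n = 2.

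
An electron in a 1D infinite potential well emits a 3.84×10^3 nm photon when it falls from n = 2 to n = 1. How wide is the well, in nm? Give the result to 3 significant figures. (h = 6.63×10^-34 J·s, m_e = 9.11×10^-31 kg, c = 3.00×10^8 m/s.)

The photon carries ΔE = hc/λ = 6.63×10^-34·3.00×10^8/3.84×10^-6 m = 5.180×10^-20 J.
Since ΔE = (2² − 1²)E_1, E_1 = 1.727×10^-20 J, and L = h/√(8m_eE_1) = 1.87×10^-9 m = 1.87 nm.

L = 1.87 nm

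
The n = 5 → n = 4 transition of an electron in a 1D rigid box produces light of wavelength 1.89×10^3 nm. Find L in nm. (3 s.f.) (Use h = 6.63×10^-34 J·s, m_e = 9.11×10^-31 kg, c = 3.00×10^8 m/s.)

The photon carries ΔE = hc/λ = 6.63×10^-34·3.00×10^8/1.89×10^-6 m = 1.052×10^-19 J.
Since ΔE = (5² − 4²)E_1, E_1 = 1.169×10^-20 J, and L = h/√(8m_eE_1) = 2.27×10^-9 m = 2.27 nm.

L = 2.27 nm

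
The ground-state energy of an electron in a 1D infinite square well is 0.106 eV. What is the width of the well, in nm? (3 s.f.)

L = 1.88 nm

From E_n = n²h²/(8m_eL²), L = n·h/√(8m_eE_n).
E_1 = 0.106 eV = 1.698×10^-20 J, so L = 1·6.626×10^-34/√(8·9.109×10^-31·1.698×10^-20) = 1.88×10^-9 m = 1.88 nm.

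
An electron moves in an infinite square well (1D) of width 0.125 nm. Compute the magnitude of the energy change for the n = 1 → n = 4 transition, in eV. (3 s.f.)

|ΔE| = 361 eV

E_1 = h²/(8m_eL²) = 3.856×10^-18 J.
|ΔE| = |1² − 4²|·E_1 = 15·3.856×10^-18 J = 5.784×10^-17 J = 361 eV.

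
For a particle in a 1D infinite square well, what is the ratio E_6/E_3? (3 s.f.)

E_n ∝ n², so E_6/E_3 = 6²/3² = 36/9 = 4.00.

4.00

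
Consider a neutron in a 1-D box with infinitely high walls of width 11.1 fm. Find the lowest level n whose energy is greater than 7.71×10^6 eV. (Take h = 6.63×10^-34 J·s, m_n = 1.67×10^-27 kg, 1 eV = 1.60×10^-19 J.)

E_1 = h²/(8m_nL²) = 2.670×10^-13 J = 1.669×10^6 eV.
Need n² > 7.71×10^6/1.669×10^6 = 4.620, i.e. n > 2.149.
The smallest integer satisfying this is n = 3.

n = 3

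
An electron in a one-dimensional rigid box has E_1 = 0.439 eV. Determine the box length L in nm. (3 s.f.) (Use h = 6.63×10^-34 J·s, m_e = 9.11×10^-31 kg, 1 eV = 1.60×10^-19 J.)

From E_n = n²h²/(8m_eL²), L = n·h/√(8m_eE_n).
E_1 = 0.439 eV = 7.024×10^-20 J, so L = 1·6.63×10^-34/√(8·9.11×10^-31·7.024×10^-20) = 9.27×10^-10 m = 0.927 nm.

L = 0.927 nm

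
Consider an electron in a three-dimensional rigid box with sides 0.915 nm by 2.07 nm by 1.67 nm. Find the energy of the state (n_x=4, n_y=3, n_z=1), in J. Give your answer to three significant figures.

E = 1.30×10^-18 J

For a 3D rectangular well E = (h²/8m_e)·Σ n_i²/L_i² = (6.626×10^-34)²/(8·9.109×10^-31) · [4²/(0.915 nm)² + 3²/(2.07 nm)² + 1²/(1.67 nm)²].
Evaluating gives E = 1.30×10^-18 J.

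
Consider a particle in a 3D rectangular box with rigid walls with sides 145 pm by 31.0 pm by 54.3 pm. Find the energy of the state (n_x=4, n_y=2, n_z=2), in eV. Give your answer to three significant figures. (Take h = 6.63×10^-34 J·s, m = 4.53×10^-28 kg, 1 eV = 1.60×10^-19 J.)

E = 4.76 eV

For a 3D rectangular well E = (h²/8m)·Σ n_i²/L_i² = (6.63×10^-34)²/(8·4.53×10^-28) · [4²/(145 pm)² + 2²/(31.0 pm)² + 2²/(54.3 pm)²].
Evaluating gives E = 7.617×10^-19 J = 4.76 eV.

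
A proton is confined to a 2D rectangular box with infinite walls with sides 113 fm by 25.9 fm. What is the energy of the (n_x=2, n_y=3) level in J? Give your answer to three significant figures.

For a 2D rectangular well E = (h²/8m_p)·Σ n_i²/L_i² = (6.626×10^-34)²/(8·1.673×10^-27) · [2²/(113 fm)² + 3²/(25.9 fm)²].
Evaluating gives E = 4.50×10^-13 J.

E = 4.50×10^-13 J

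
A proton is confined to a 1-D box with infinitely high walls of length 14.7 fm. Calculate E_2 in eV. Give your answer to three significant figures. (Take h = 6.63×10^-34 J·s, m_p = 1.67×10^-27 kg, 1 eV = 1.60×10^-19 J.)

E_2 = 3.81×10^6 eV

For an infinite well E_n = n²h²/(8m_pL²), so E_1 = h²/(8m_pL²) = (6.63×10^-34)²/(8·1.67×10^-27·(1.47×10^-14 m)²) = 1.523×10^-13 J.
Then E_2 = 2²·E_1 = 4·1.523×10^-13 J = 6.092×10^-13 J.
Converting, E_2 = 6.092×10^-13 J / (1.60×10^-19 J/eV) = 3.81×10^6 eV.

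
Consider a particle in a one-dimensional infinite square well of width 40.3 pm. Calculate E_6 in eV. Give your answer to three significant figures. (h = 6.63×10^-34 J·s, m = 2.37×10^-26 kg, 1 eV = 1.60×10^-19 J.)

For an infinite well E_n = n²h²/(8mL²), so E_1 = h²/(8mL²) = (6.63×10^-34)²/(8·2.37×10^-26·(4.03×10^-11 m)²) = 1.428×10^-21 J.
Then E_6 = 6²·E_1 = 36·1.428×10^-21 J = 5.141×10^-20 J.
Converting, E_6 = 5.141×10^-20 J / (1.60×10^-19 J/eV) = 0.321 eV.

E_6 = 0.321 eV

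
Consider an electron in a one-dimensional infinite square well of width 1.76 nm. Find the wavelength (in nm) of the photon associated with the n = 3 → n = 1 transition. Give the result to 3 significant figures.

E_1 = h²/(8m_eL²) = 1.945×10^-20 J, so ΔE = (3² − 1²)E_1 = 1.556×10^-19 J.
λ = hc/ΔE = (6.626×10^-34·2.998×10^8)/1.556×10^-19 = 1.28×10^-6 m = 1.28×10^3 nm.

λ = 1.28×10^3 nm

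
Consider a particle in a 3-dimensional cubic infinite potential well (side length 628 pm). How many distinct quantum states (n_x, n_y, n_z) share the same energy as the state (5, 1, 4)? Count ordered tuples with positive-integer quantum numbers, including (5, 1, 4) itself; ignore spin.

degeneracy = 6

The level has n_x² + n_y² + n_z² = 42. The ordered positive-integer solutions are (1, 4, 5), (1, 5, 4), (4, 1, 5), (4, 5, 1), (5, 1, 4), (5, 4, 1).
That gives 6 states.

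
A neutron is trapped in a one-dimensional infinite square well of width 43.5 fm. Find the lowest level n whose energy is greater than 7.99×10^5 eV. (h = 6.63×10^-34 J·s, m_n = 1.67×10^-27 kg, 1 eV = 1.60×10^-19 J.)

E_1 = h²/(8m_nL²) = 1.739×10^-14 J = 1.087×10^5 eV.
Need n² > 7.99×10^5/1.087×10^5 = 7.351, i.e. n > 2.711.
The smallest integer satisfying this is n = 3.

n = 3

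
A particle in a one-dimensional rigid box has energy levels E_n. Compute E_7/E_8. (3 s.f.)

E_n ∝ n², so E_7/E_8 = 7²/8² = 49/64 = 0.766.

0.766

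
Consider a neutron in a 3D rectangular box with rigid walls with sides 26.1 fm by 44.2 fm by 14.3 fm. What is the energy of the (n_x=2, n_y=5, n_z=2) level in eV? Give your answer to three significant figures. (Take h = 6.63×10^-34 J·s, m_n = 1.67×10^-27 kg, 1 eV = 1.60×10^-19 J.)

For a 3D rectangular well E = (h²/8m_n)·Σ n_i²/L_i² = (6.63×10^-34)²/(8·1.67×10^-27) · [2²/(26.1 fm)² + 5²/(44.2 fm)² + 2²/(14.3 fm)²].
Evaluating gives E = 1.258×10^-12 J = 7.86×10^6 eV.

E = 7.86×10^6 eV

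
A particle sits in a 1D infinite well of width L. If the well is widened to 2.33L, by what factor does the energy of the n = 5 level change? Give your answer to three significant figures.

0.184

E_n ∝ 1/L², so the energy scales by 1/2.33² = 0.184.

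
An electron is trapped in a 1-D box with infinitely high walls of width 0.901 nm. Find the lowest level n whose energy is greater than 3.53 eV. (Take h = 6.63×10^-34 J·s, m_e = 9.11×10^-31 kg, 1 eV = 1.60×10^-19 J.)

E_1 = h²/(8m_eL²) = 7.430×10^-20 J = 0.4644 eV.
Need n² > 3.53/0.4644 = 7.601, i.e. n > 2.757.
The smallest integer satisfying this is n = 3.

n = 3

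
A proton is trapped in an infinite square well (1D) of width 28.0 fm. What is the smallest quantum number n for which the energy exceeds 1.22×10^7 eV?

E_1 = h²/(8m_pL²) = 4.184×10^-14 J = 2.612×10^5 eV.
Need n² > 1.22×10^7/2.612×10^5 = 46.71, i.e. n > 6.834.
The smallest integer satisfying this is n = 7.

n = 7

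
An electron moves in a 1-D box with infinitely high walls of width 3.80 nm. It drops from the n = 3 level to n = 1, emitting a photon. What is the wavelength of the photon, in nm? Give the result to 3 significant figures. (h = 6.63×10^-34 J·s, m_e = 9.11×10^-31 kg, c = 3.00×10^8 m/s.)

λ = 5.95×10^3 nm

E_1 = h²/(8m_eL²) = 4.177×10^-21 J, so ΔE = (3² − 1²)E_1 = 3.342×10^-20 J.
λ = hc/ΔE = (6.63×10^-34·3.00×10^8)/3.342×10^-20 = 5.95×10^-6 m = 5.95×10^3 nm.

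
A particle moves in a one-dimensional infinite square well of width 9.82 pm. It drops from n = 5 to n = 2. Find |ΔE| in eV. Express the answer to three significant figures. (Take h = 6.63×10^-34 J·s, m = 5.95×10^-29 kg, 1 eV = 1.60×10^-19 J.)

E_1 = h²/(8mL²) = 9.576×10^-18 J.
|ΔE| = |5² − 2²|·E_1 = 21·9.576×10^-18 J = 2.011×10^-16 J = 1.26×10^3 eV.

|ΔE| = 1.26×10^3 eV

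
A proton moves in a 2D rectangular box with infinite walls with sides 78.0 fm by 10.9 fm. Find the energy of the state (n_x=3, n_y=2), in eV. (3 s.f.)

E = 7.20×10^6 eV

For a 2D rectangular well E = (h²/8m_p)·Σ n_i²/L_i² = (6.626×10^-34)²/(8·1.673×10^-27) · [3²/(78.0 fm)² + 2²/(10.9 fm)²].
Evaluating gives E = 1.153×10^-12 J = 7.20×10^6 eV.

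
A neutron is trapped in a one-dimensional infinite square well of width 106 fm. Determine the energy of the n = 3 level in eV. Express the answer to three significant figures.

E_3 = 1.64×10^5 eV

For an infinite well E_n = n²h²/(8m_nL²), so E_1 = h²/(8m_nL²) = (6.626×10^-34)²/(8·1.675×10^-27·(1.06×10^-13 m)²) = 2.916×10^-15 J.
Then E_3 = 3²·E_1 = 9·2.916×10^-15 J = 2.624×10^-14 J.
Converting, E_3 = 2.624×10^-14 J / (1.602×10^-19 J/eV) = 1.64×10^5 eV.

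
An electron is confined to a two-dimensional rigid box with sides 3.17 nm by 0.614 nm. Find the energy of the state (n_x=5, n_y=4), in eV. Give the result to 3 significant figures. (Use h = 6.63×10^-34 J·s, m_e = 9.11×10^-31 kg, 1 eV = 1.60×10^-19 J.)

For a 2D rectangular well E = (h²/8m_e)·Σ n_i²/L_i² = (6.63×10^-34)²/(8·9.11×10^-31) · [5²/(3.17 nm)² + 4²/(0.614 nm)²].
Evaluating gives E = 2.710×10^-18 J = 16.9 eV.

E = 16.9 eV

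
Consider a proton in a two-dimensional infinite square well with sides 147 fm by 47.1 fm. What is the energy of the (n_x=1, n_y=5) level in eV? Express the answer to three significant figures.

E = 2.32×10^6 eV

For a 2D rectangular well E = (h²/8m_p)·Σ n_i²/L_i² = (6.626×10^-34)²/(8·1.673×10^-27) · [1²/(147 fm)² + 5²/(47.1 fm)²].
Evaluating gives E = 3.712×10^-13 J = 2.32×10^6 eV.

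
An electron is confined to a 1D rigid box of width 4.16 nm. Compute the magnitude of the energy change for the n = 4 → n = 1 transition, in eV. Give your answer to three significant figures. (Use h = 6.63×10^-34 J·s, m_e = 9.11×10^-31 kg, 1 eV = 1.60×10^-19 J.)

E_1 = h²/(8m_eL²) = 3.485×10^-21 J.
|ΔE| = |4² − 1²|·E_1 = 15·3.485×10^-21 J = 5.228×10^-20 J = 0.327 eV.

|ΔE| = 0.327 eV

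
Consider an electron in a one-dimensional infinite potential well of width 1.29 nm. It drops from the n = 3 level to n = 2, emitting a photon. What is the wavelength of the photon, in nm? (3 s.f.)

λ = 1.10×10^3 nm

E_1 = h²/(8m_eL²) = 3.620×10^-20 J, so ΔE = (3² − 2²)E_1 = 1.810×10^-19 J.
λ = hc/ΔE = (6.626×10^-34·2.998×10^8)/1.810×10^-19 = 1.10×10^-6 m = 1.10×10^3 nm.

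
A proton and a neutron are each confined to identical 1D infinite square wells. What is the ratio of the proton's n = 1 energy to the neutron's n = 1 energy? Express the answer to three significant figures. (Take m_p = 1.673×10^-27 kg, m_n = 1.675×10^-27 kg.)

1.00

E_n ∝ 1/m at fixed n and L, so the ratio is m_n/m_p = 1.675×10^-27/1.673×10^-27 = 1.00.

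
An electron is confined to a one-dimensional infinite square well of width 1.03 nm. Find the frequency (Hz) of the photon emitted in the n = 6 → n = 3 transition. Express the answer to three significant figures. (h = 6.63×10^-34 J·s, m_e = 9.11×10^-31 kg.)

f = 2.32×10^15 Hz

E_1 = h²/(8m_eL²) = 5.685×10^-20 J and ΔE = (6² − 3²)E_1 = 1.535×10^-18 J.
f = ΔE/h = 1.535×10^-18/6.63×10^-34 = 2.32×10^15 Hz.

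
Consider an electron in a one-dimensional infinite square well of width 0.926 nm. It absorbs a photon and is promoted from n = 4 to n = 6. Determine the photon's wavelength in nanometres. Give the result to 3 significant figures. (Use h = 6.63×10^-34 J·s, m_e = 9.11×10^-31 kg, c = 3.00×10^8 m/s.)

E_1 = h²/(8m_eL²) = 7.034×10^-20 J, so ΔE = (6² − 4²)E_1 = 1.407×10^-18 J.
λ = hc/ΔE = (6.63×10^-34·3.00×10^8)/1.407×10^-18 = 1.41×10^-7 m = 141 nm.

λ = 141 nm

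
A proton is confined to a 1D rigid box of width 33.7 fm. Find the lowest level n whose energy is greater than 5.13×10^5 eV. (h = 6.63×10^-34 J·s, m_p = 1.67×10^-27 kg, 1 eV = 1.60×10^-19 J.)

n = 2

E_1 = h²/(8m_pL²) = 2.897×10^-14 J = 1.811×10^5 eV.
Need n² > 5.13×10^5/1.811×10^5 = 2.833, i.e. n > 1.683.
The smallest integer satisfying this is n = 2.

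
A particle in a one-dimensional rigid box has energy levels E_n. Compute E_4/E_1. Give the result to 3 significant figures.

E_n ∝ n², so E_4/E_1 = 4²/1² = 16/1 = 16.0.

16.0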